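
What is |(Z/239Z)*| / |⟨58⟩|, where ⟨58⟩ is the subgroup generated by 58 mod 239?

By Lagrange's theorem, ord_239(58) divides φ(239) = 239 − 1 = 238 = 2 · 7 · 17.
Divisors of 238: 1, 2, 7, 14, 17, 34, 119, 238.
Evaluate successive powers at the divisors of 238:
58^1 ≡ 58
58^2 ≡ 18
58^7 ≡ 71
58^14 ≡ 22
58^17 ≡ 24
58^34 ≡ 98
58^119 ≡ 1
Thus |⟨58⟩| = ord(58) = 119.
Index = |(Z/239Z)^×| / |⟨58⟩| = 238 / 119 = 2.

2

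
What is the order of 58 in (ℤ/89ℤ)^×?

88

ord(58) | φ(89) = 89 − 1 = 88 = 2^3 · 11.
Divisors of 88: 1, 2, 4, 8, 11, 22, 44, 88.
Check 58^d mod 89 for each divisor in increasing order:
58^1 ≡ 58 (mod 89)
58^2 ≡ 71 (mod 89)
58^4 ≡ 57 (mod 89)
58^8 ≡ 45 (mod 89)
58^11 ≡ 12 (mod 89)
58^22 ≡ 55 (mod 89)
58^44 ≡ 88 (mod 89)
58^88 ≡ 1 (mod 89) ✓
So ord_89(58) = 88.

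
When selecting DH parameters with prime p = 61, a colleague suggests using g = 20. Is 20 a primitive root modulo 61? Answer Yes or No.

φ(61) = 61 − 1 = 60 = 2^2 · 3 · 5.
An element g generates (Z/61Z)^× iff g^(60/q) ≢ 1 (mod 61) for each prime q ∈ {2, 3, 5}.
20^30 ≡ 1 (mod 61)  [q = 2: ≡ 1 ✗]
20^20 ≡ 1 (mod 61)  [q = 3: ≡ 1 ✗]
20^12 ≡ 34 (mod 61)  [q = 5: ≢ 1 ✓]
Since 20^30 ≡ 1, the order of 20 divides 30 < 60, so 20 is not a primitive root.

No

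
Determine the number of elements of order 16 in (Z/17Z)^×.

8

φ(17) = 17 − 1 = 16 = 2^4.
(Z/17Z)^× is cyclic (|G| = 16); a cyclic group of order m has exactly φ(d) elements of each order d | m, and none otherwise.
16 = 2^4 divides 16, and φ(16) = 8.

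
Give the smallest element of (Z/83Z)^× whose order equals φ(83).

2

φ(83) = 83 − 1 = 82 = 2 · 41.
Test candidates g = 2, 3, … against the prime factors q ∈ {2, 41} of φ(83): g is a generator iff g^(82/q) ≢ 1 for every such q.
g = 2: 2^41 ≡ 82; 2^2 ≡ 4 — none is 1, so 2 is a primitive root.
Hence the least primitive root of 83 is 2.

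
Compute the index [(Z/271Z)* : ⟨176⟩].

Since 176 ∈ (Z/271Z)^×, its order divides φ(271) = 271 − 1 = 270 = 2 · 3^3 · 5.
Divisors of 270: 1, 2, 3, 5, 6, 9, 10, 15, 18, 27, 30, 45, 54, 90, 135, 270.
Test each divisor d:
176^1 ≡ 176 (mod 271)
176^2 ≡ 82 (mod 271)
176^3 ≡ 69 (mod 271)
176^5 ≡ 238 (mod 271)
176^6 ≡ 154 (mod 271)
176^9 ≡ 57 (mod 271)
176^10 ≡ 5 (mod 271)
176^15 ≡ 106 (mod 271)
176^18 ≡ 268 (mod 271)
176^27 ≡ 100 (mod 271)
176^30 ≡ 125 (mod 271)
176^45 ≡ 242 (mod 271)
176^54 ≡ 244 (mod 271)
176^90 ≡ 28 (mod 271)
176^135 ≡ 1 (mod 271) ✓
Thus |⟨176⟩| = ord(176) = 135.
Index = |(Z/271Z)^×| / |⟨176⟩| = 270 / 135 = 2.

2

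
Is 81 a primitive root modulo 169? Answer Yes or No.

No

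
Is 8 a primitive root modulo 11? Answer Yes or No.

Yes

φ(11) = 11 − 1 = 10 = 2 · 5.
It suffices to check that the order of 8 is not a proper divisor of 10: compute 8^(10/q) for q ∈ {2, 5}.
8^5 ≡ 10 (mod 11)  [q = 2: ≢ 1 ✓]
8^2 ≡ 9 (mod 11)  [q = 5: ≢ 1 ✓]
All checks pass, so 8 has order 10 and is a primitive root modulo 11.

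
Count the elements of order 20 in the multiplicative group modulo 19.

0

φ(19) = 19 − 1 = 18 = 2 · 3^2.
(Z/19Z)^× is cyclic (|G| = 18); a cyclic group of order m has exactly φ(d) elements of each order d | m, and none otherwise.
Since 20 ∤ 18, the count is 0.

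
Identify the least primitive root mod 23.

5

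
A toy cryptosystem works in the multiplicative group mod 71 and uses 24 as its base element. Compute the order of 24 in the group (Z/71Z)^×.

35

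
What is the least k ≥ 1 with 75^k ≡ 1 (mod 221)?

48

Since 75 ∈ (Z/221Z)^×, its order divides φ(221) = φ(13·17) = (13−1)·(17−1) = 12·16 = 192 = 2^6 · 3.
Divisors of 192: 1, 2, 3, 4, 6, 8, 12, 16, 24, 32, 48, 64, 96, 192.
Compute 75^d (mod 221) for the divisors d until we hit 1:
75^1 ≡ 75 (mod 221)
75^2 ≡ 100 (mod 221)
75^3 ≡ 207 (mod 221)
75^4 ≡ 55 (mod 221)
75^6 ≡ 196 (mod 221)
75^8 ≡ 152 (mod 221)
75^12 ≡ 183 (mod 221)
75^16 ≡ 120 (mod 221)
75^24 ≡ 118 (mod 221)
75^32 ≡ 35 (mod 221)
75^48 ≡ 1 (mod 221) ✓
The smallest such exponent is 48, so the order of 75 is 48.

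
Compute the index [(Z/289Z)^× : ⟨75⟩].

17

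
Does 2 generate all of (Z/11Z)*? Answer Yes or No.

Yes

φ(11) = 11 − 1 = 10 = 2 · 5.
It suffices to check that the order of 2 is not a proper divisor of 10: compute 2^(10/q) for q ∈ {2, 5}.
2^5 ≡ 10 (mod 11)  [q = 2: ≢ 1 ✓]
2^2 ≡ 4 (mod 11)  [q = 5: ≢ 1 ✓]
None equal 1, so ord_11(2) = 10: 2 is a primitive root.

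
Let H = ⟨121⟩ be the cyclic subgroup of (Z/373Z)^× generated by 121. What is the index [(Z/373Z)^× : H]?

Since 121 ∈ (Z/373Z)^×, its order divides φ(373) = 373 − 1 = 372 = 2^2 · 3 · 31.
Divisors of 372: 1, 2, 3, 4, 6, 12, 31, 62, 93, 124, 186, 372.
Test each divisor d:
121^1 ≡ 121 (mod 373)
121^2 ≡ 94 (mod 373)
121^3 ≡ 184 (mod 373)
121^4 ≡ 257 (mod 373)
121^6 ≡ 286 (mod 373)
121^12 ≡ 109 (mod 373)
121^31 ≡ 89 (mod 373)
121^62 ≡ 88 (mod 373)
121^93 ≡ 372 (mod 373)
121^124 ≡ 284 (mod 373)
121^186 ≡ 1 (mod 373) ✓
The order of 121 is 186, so the subgroup it generates has 186 elements.
Index = |(Z/373Z)^×| / |⟨121⟩| = 372 / 186 = 2.

2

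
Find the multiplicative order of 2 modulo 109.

ord(2) | φ(109) = 109 − 1 = 108 = 2^2 · 3^3.
Divisors of 108: 1, 2, 3, 4, 6, 9, 12, 18, 27, 36, 54, 108.
Evaluate successive powers at the divisors of 108:
2^1 ≡ 2 (mod 109)
2^2 ≡ 4 (mod 109)
2^3 ≡ 8 (mod 109)
2^4 ≡ 16 (mod 109)
2^6 ≡ 64 (mod 109)
2^9 ≡ 76 (mod 109)
2^12 ≡ 63 (mod 109)
2^18 ≡ 108 (mod 109)
2^27 ≡ 33 (mod 109)
2^36 ≡ 1 (mod 109) ✓
So ord_109(2) = 36.

36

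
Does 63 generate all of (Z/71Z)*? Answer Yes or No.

φ(71) = 71 − 1 = 70 = 2 · 5 · 7.
An element g generates (Z/71Z)^× iff g^(70/q) ≢ 1 (mod 71) for each prime q ∈ {2, 5, 7}.
63^35 ≡ 70 (mod 71)  [q = 2: ≢ 1 ✓]
63^14 ≡ 57 (mod 71)  [q = 5: ≢ 1 ✓]
63^10 ≡ 20 (mod 71)  [q = 7: ≢ 1 ✓]
Every test exponent gives a nontrivial residue, hence 63 generates the full group.

Yes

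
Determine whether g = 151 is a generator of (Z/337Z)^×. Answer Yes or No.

Yes

φ(337) = 337 − 1 = 336 = 2^4 · 3 · 7.
151 is a primitive root mod 337 iff 151^(φ(337)/q) ≢ 1 for every prime q | φ(337), i.e. q ∈ {2, 3, 7}.
151^168 ≡ 336 (mod 337)  [q = 2: ≢ 1 ✓]
151^112 ≡ 208 (mod 337)  [q = 3: ≢ 1 ✓]
151^48 ≡ 8 (mod 337)  [q = 7: ≢ 1 ✓]
Every test exponent gives a nontrivial residue, hence 151 generates the full group.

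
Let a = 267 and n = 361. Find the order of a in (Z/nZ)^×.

19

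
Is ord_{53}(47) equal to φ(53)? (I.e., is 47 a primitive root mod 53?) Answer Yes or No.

No

φ(53) = 53 − 1 = 52 = 2^2 · 13.
It suffices to check that the order of 47 is not a proper divisor of 52: compute 47^(52/q) for q ∈ {2, 13}.
47^26 ≡ 1 (mod 53)  [q = 2: ≡ 1 ✗]
47^4 ≡ 24 (mod 53)  [q = 13: ≢ 1 ✓]
47^26 ≡ 1 shows ord(47) | 26, strictly less than φ(53); not a primitive root.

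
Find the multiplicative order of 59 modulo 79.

78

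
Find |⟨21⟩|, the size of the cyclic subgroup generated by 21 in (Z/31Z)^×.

30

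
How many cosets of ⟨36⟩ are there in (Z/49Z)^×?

6

The order of 36 must divide φ(49) = φ(7^2) = 7·(7−1) = 42 = 2 · 3 · 7.
Divisors of 42: 1, 2, 3, 6, 7, 14, 21, 42.
Evaluate successive powers at the divisors of 42:
36^1 ≡ 36
36^2 ≡ 22
36^3 ≡ 8
36^6 ≡ 15
36^7 ≡ 1
Thus |⟨36⟩| = ord(36) = 7.
The index is φ(49) / ord(36) = 42 / 7 = 6.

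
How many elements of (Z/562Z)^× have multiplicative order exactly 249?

0

φ(562) = φ(2)·φ(281) = 1·280 = 280 = 2^3 · 5 · 7.
Since (Z/562Z)^× is cyclic of order 280, the number of elements of order d is φ(d) when d | 280 and 0 otherwise.
Here 280 is not a multiple of 249, so there are no elements of order 249.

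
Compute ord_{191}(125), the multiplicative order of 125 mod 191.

19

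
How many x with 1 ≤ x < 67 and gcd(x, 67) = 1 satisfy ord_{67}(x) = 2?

1

φ(67) = 67 − 1 = 66 = 2 · 3 · 11.
In a cyclic group of order 66, there are φ(d) elements of order d for each divisor d of 66, and zero for non-divisors.
2 | 66, and φ(2) = 2 − 1 = 1.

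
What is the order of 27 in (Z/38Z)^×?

6

Since 27 ∈ (Z/38Z)^×, its order divides φ(38) = φ(2)·φ(19) = 1·18 = 18 = 2 · 3^2.
Divisors of 18: 1, 2, 3, 6, 9, 18.
Compute 27^d (mod 38) for the divisors d until we hit 1:
27^1 ≡ 27 (mod 38)
27^2 ≡ 7 (mod 38)
27^3 ≡ 37 (mod 38)
27^6 ≡ 1 (mod 38) ✓
Therefore the multiplicative order of 27 modulo 38 is 6.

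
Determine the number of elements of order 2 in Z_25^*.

φ(25) = φ(5^2) = 5·(5−1) = 20 = 2^2 · 5.
Since (Z/25Z)^× is cyclic of order 20, the number of elements of order d is φ(d) when d | 20 and 0 otherwise.
2 | 20, and φ(2) = 2 − 1 = 1.

1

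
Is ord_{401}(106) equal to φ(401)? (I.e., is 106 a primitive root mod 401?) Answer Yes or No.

φ(401) = 401 − 1 = 400 = 2^4 · 5^2.
Test 106^(400/q) mod 401 for each prime factor q of 400:
106^200 ≡ 400 (mod 401)  [q = 2: ≢ 1 ✓]
106^80 ≡ 39 (mod 401)  [q = 5: ≢ 1 ✓]
Every test exponent gives a nontrivial residue, hence 106 generates the full group.

Yes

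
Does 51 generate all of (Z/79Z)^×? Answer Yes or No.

No

φ(79) = 79 − 1 = 78 = 2 · 3 · 13.
51 is a primitive root mod 79 iff 51^(φ(79)/q) ≢ 1 for every prime q | φ(79), i.e. q ∈ {2, 3, 13}.
51^39 ≡ 1 (mod 79)  [q = 2: ≡ 1 ✗]
51^26 ≡ 23 (mod 79)  [q = 3: ≢ 1 ✓]
51^6 ≡ 21 (mod 79)  [q = 13: ≢ 1 ✓]
Since 51^39 ≡ 1, the order of 51 divides 39 < 78, so 51 is not a primitive root.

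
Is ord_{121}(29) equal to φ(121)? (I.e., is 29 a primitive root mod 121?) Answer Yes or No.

Yes

φ(121) = φ(11^2) = 11·(11−1) = 110 = 2 · 5 · 11.
Test 29^(110/q) mod 121 for each prime factor q of 110:
29^55 ≡ 120 (mod 121)  [q = 2: ≢ 1 ✓]
29^22 ≡ 27 (mod 121)  [q = 5: ≢ 1 ✓]
29^10 ≡ 89 (mod 121)  [q = 11: ≢ 1 ✓]
None equal 1, so ord_121(29) = 110: 29 is a primitive root.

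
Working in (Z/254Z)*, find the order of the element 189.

63

Since 189 ∈ (Z/254Z)^×, its order divides φ(254) = φ(2)·φ(127) = 1·126 = 126 = 2 · 3^2 · 7.
Divisors of 126: 1, 2, 3, 6, 7, 9, 14, 18, 21, 42, 63, 126.
Test each divisor d:
189^1 ≡ 189 (mod 254)
189^2 ≡ 161 (mod 254)
189^3 ≡ 203 (mod 254)
189^6 ≡ 61 (mod 254)
189^7 ≡ 99 (mod 254)
189^9 ≡ 191 (mod 254)
189^14 ≡ 149 (mod 254)
189^18 ≡ 159 (mod 254)
189^21 ≡ 19 (mod 254)
189^42 ≡ 107 (mod 254)
189^63 ≡ 1 (mod 254) ✓
Therefore the multiplicative order of 189 modulo 254 is 63.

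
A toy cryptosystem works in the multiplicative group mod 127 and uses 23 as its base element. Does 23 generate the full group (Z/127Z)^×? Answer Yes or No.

Yes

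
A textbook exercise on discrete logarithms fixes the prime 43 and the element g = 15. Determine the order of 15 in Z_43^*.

21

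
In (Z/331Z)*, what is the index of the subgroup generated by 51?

5

The order of 51 must divide φ(331) = 331 − 1 = 330 = 2 · 3 · 5 · 11.
Divisors of 330: 1, 2, 3, 5, 6, 10, 11, 15, 22, 30, 33, 55, 66, 110, 165, 330.
Compute 51^d (mod 331) for the divisors d until we hit 1:
51^1 ≡ 51
51^2 ≡ 284
51^3 ≡ 251
51^5 ≡ 119
51^6 ≡ 111
51^10 ≡ 259
51^11 ≡ 300
51^15 ≡ 38
51^22 ≡ 299
51^30 ≡ 120
51^33 ≡ 330
51^55 ≡ 32
51^66 ≡ 1
So ord_331(51) = 66, hence |⟨51⟩| = 66.
Index = |(Z/331Z)^×| / |⟨51⟩| = 330 / 66 = 5.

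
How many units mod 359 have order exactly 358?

φ(359) = 359 − 1 = 358 = 2 · 179.
In a cyclic group of order 358, there are φ(d) elements of order d for each divisor d of 358, and zero for non-divisors.
358 = 2 · 179 divides 358, and φ(358) = 178.

178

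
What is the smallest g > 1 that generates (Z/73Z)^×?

5

φ(73) = 73 − 1 = 72 = 2^3 · 3^2.
g is a primitive root iff g^(72/q) ≢ 1 (mod 73) for each prime q ∈ {2, 3}.
g = 2: 2^36 ≡ 1 — hits 1, so not a primitive root.
g = 3: 3^36 ≡ 1 — hits 1, so not a primitive root.
g = 4: 4^36 ≡ 1 — hits 1, so not a primitive root.
g = 5: 5^36 ≡ 72; 5^24 ≡ 8 — none is 1, so 5 is a primitive root.
The smallest primitive root modulo 73 is 5.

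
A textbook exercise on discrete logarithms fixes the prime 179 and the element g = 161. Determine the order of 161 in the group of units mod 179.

89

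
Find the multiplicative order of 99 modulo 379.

378

Since 99 ∈ (Z/379Z)^×, its order divides φ(379) = 379 − 1 = 378 = 2 · 3^3 · 7.
Divisors of 378: 1, 2, 3, 6, 7, 9, 14, 18, 21, 27, 42, 54, 63, 126, 189, 378.
Check 99^d mod 379 for each divisor in increasing order:
99^1 ≡ 99
99^2 ≡ 326
99^3 ≡ 59
99^6 ≡ 70
99^7 ≡ 108
99^9 ≡ 340
99^14 ≡ 294
99^18 ≡ 5
99^21 ≡ 295
99^27 ≡ 184
99^42 ≡ 234
99^54 ≡ 125
99^63 ≡ 52
99^126 ≡ 51
99^189 ≡ 378
99^378 ≡ 1
Hence ord(99) = 378.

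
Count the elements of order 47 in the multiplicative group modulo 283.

46

φ(283) = 283 − 1 = 282 = 2 · 3 · 47.
(Z/283Z)^× is cyclic (|G| = 282); a cyclic group of order m has exactly φ(d) elements of each order d | m, and none otherwise.
47 | 282, and φ(47) = 47 − 1 = 46.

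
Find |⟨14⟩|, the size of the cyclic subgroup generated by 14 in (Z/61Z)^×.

6

By Lagrange's theorem, ord_61(14) divides φ(61) = 61 − 1 = 60 = 2^2 · 3 · 5.
Divisors of 60: 1, 2, 3, 4, 5, 6, 10, 12, 15, 20, 30, 60.
Evaluate successive powers at the divisors of 60:
14^1 ≡ 14
14^2 ≡ 13
14^3 ≡ 60
14^4 ≡ 47
14^5 ≡ 48
14^6 ≡ 1
So ord_61(14) = 6.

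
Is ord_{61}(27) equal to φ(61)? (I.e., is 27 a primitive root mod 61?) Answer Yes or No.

No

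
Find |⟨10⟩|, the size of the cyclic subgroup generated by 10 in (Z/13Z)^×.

6

By Lagrange's theorem, ord_13(10) divides φ(13) = 13 − 1 = 12 = 2^2 · 3.
Divisors of 12: 1, 2, 3, 4, 6, 12.
Test each divisor d:
10^1 ≡ 10
10^2 ≡ 9
10^3 ≡ 12
10^4 ≡ 3
10^6 ≡ 1
The smallest such exponent is 6, so the order of 10 is 6.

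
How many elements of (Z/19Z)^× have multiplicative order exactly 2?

1

φ(19) = 19 − 1 = 18 = 2 · 3^2.
Since (Z/19Z)^× is cyclic of order 18, the number of elements of order d is φ(d) when d | 18 and 0 otherwise.
2 | 18, and φ(2) = 2 − 1 = 1.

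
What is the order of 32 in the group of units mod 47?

23

ord(32) | φ(47) = 47 − 1 = 46 = 2 · 23.
Divisors of 46: 1, 2, 23, 46.
Evaluate successive powers at the divisors of 46:
32^1 ≡ 32 (mod 47)
32^2 ≡ 37 (mod 47)
32^23 ≡ 1 (mod 47) ✓
Hence ord(32) = 23.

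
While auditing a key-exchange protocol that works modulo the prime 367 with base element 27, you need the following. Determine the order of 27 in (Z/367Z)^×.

122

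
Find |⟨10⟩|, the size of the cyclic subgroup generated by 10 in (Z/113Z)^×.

112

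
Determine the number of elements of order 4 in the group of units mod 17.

φ(17) = 17 − 1 = 16 = 2^4.
Since (Z/17Z)^× is cyclic of order 16, the number of elements of order d is φ(d) when d | 16 and 0 otherwise.
4 = 2^2 divides 16, and φ(4) = 2.

2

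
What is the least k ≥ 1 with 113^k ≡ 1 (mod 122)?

10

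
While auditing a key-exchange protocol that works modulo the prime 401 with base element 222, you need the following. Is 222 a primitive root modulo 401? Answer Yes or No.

No

φ(401) = 401 − 1 = 400 = 2^4 · 5^2.
Test 222^(400/q) mod 401 for each prime factor q of 400:
222^200 ≡ 1 (mod 401)  [q = 2: ≡ 1 ✗]
222^80 ≡ 1 (mod 401)  [q = 5: ≡ 1 ✗]
Since 222^200 ≡ 1, the order of 222 divides 200 < 400, so 222 is not a primitive root.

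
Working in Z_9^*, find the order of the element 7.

3

The order of 7 must divide φ(9) = φ(3^2) = 3·(3−1) = 6 = 2 · 3.
Divisors of 6: 1, 2, 3, 6.
Compute 7^d (mod 9) for the divisors d until we hit 1:
7^1 ≡ 7 (mod 9)
7^2 ≡ 4 (mod 9)
7^3 ≡ 1 (mod 9) ✓
Therefore the multiplicative order of 7 modulo 9 is 3.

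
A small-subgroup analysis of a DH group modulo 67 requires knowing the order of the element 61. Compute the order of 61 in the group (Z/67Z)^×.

66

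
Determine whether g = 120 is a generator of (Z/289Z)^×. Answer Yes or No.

No

φ(289) = φ(17^2) = 17·(17−1) = 272 = 2^4 · 17.
120 is a primitive root mod 289 iff 120^(φ(289)/q) ≢ 1 for every prime q | φ(289), i.e. q ∈ {2, 17}.
120^136 ≡ 1 (mod 289)  [q = 2: ≡ 1 ✗]
120^16 ≡ 171 (mod 289)  [q = 17: ≢ 1 ✓]
The check at q = 2 fails, so 120 generates a proper subgroup.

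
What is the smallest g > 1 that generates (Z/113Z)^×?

φ(113) = 113 − 1 = 112 = 2^4 · 7.
g is a primitive root iff g^(112/q) ≢ 1 (mod 113) for each prime q ∈ {2, 7}.
g = 2: 2^56 ≡ 1 — hits 1, so not a primitive root.
g = 3: 3^56 ≡ 112; 3^16 ≡ 49 — none is 1, so 3 is a primitive root.
So 3 is the smallest generator of (Z/113Z)^×.

3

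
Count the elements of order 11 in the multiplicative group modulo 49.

0

φ(49) = φ(7^2) = 7·(7−1) = 42 = 2 · 3 · 7.
Since (Z/49Z)^× is cyclic of order 42, the number of elements of order d is φ(d) when d | 42 and 0 otherwise.
Since 11 ∤ 42, the count is 0.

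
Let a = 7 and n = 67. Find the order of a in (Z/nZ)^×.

66

ord(7) | φ(67) = 67 − 1 = 66 = 2 · 3 · 11.
Divisors of 66: 1, 2, 3, 6, 11, 22, 33, 66.
Check 7^d mod 67 for each divisor in increasing order:
7^1 ≡ 7 (mod 67)
7^2 ≡ 49 (mod 67)
7^3 ≡ 8 (mod 67)
7^6 ≡ 64 (mod 67)
7^11 ≡ 30 (mod 67)
7^22 ≡ 29 (mod 67)
7^33 ≡ 66 (mod 67)
7^66 ≡ 1 (mod 67) ✓
So ord_67(7) = 66.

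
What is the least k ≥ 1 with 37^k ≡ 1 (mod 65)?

ord(37) | φ(65) = φ(5·13) = (5−1)·(13−1) = 4·12 = 48 = 2^4 · 3.
Divisors of 48: 1, 2, 3, 4, 6, 8, 12, 16, 24, 48.
Evaluate successive powers at the divisors of 48:
37^1 ≡ 37
37^2 ≡ 4
37^3 ≡ 18
37^4 ≡ 16
37^6 ≡ 64
37^8 ≡ 61
37^12 ≡ 1
So ord_65(37) = 12.

12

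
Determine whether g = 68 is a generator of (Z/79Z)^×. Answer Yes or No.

φ(79) = 79 − 1 = 78 = 2 · 3 · 13.
An element g generates (Z/79Z)^× iff g^(78/q) ≢ 1 (mod 79) for each prime q ∈ {2, 3, 13}.
68^39 ≡ 78 (mod 79)  [q = 2: ≢ 1 ✓]
68^26 ≡ 55 (mod 79)  [q = 3: ≢ 1 ✓]
68^6 ≡ 65 (mod 79)  [q = 13: ≢ 1 ✓]
Every test exponent gives a nontrivial residue, hence 68 generates the full group.

Yes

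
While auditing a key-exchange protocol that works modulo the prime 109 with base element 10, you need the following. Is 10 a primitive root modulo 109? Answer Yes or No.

φ(109) = 109 − 1 = 108 = 2^2 · 3^3.
Test 10^(108/q) mod 109 for each prime factor q of 108:
10^54 ≡ 108 (mod 109)  [q = 2: ≢ 1 ✓]
10^36 ≡ 63 (mod 109)  [q = 3: ≢ 1 ✓]
All checks pass, so 10 has order 108 and is a primitive root modulo 109.

Yes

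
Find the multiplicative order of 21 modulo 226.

By Lagrange's theorem, ord_226(21) divides φ(226) = φ(2)·φ(113) = 1·112 = 112 = 2^4 · 7.
Divisors of 112: 1, 2, 4, 7, 8, 14, 16, 28, 56, 112.
Compute 21^d (mod 226) for the divisors d until we hit 1:
21^1 ≡ 21 (mod 226)
21^2 ≡ 215 (mod 226)
21^4 ≡ 121 (mod 226)
21^7 ≡ 73 (mod 226)
21^8 ≡ 177 (mod 226)
21^14 ≡ 131 (mod 226)
21^16 ≡ 141 (mod 226)
21^28 ≡ 211 (mod 226)
21^56 ≡ 225 (mod 226)
21^112 ≡ 1 (mod 226) ✓
Therefore the multiplicative order of 21 modulo 226 is 112.

112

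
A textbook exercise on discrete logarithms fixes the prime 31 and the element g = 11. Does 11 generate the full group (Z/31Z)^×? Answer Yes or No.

Yes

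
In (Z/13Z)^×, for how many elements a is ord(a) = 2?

1

φ(13) = 13 − 1 = 12 = 2^2 · 3.
Since (Z/13Z)^× is cyclic of order 12, the number of elements of order d is φ(d) when d | 12 and 0 otherwise.
2 | 12, and φ(2) = 2 − 1 = 1.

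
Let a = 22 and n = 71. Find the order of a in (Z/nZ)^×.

By Lagrange's theorem, ord_71(22) divides φ(71) = 71 − 1 = 70 = 2 · 5 · 7.
Divisors of 70: 1, 2, 5, 7, 10, 14, 35, 70.
Evaluate successive powers at the divisors of 70:
22^1 ≡ 22 (mod 71)
22^2 ≡ 58 (mod 71)
22^5 ≡ 26 (mod 71)
22^7 ≡ 17 (mod 71)
22^10 ≡ 37 (mod 71)
22^14 ≡ 5 (mod 71)
22^35 ≡ 70 (mod 71)
22^70 ≡ 1 (mod 71) ✓
So ord_71(22) = 70.

70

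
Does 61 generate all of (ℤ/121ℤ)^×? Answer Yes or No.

φ(121) = φ(11^2) = 11·(11−1) = 110 = 2 · 5 · 11.
It suffices to check that the order of 61 is not a proper divisor of 110: compute 61^(110/q) for q ∈ {2, 5, 11}.
61^55 ≡ 120 (mod 121)  [q = 2: ≢ 1 ✓]
61^22 ≡ 3 (mod 121)  [q = 5: ≢ 1 ✓]
61^10 ≡ 67 (mod 121)  [q = 11: ≢ 1 ✓]
None equal 1, so ord_121(61) = 110: 61 is a primitive root.

Yes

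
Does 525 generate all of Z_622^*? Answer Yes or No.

φ(622) = φ(2)·φ(311) = 1·310 = 310 = 2 · 5 · 31.
An element g generates (Z/622Z)^× iff g^(310/q) ≢ 1 (mod 622) for each prime q ∈ {2, 5, 31}.
525^155 ≡ 1 (mod 622)  [q = 2: ≡ 1 ✗]
525^62 ≡ 347 (mod 622)  [q = 5: ≢ 1 ✓]
525^10 ≡ 7 (mod 622)  [q = 31: ≢ 1 ✓]
The check at q = 2 fails, so 525 generates a proper subgroup.

No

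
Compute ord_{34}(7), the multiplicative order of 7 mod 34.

16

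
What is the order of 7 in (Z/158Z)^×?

78

By Lagrange's theorem, ord_158(7) divides φ(158) = φ(2)·φ(79) = 1·78 = 78 = 2 · 3 · 13.
Divisors of 78: 1, 2, 3, 6, 13, 26, 39, 78.
Compute 7^d (mod 158) for the divisors d until we hit 1:
7^1 ≡ 7
7^2 ≡ 49
7^3 ≡ 27
7^6 ≡ 97
7^13 ≡ 135
7^26 ≡ 55
7^39 ≡ 157
7^78 ≡ 1
Therefore the multiplicative order of 7 modulo 158 is 78.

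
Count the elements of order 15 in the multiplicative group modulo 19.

0

φ(19) = 19 − 1 = 18 = 2 · 3^2.
(Z/19Z)^× is cyclic (|G| = 18); a cyclic group of order m has exactly φ(d) elements of each order d | m, and none otherwise.
Since 15 ∤ 18, the count is 0.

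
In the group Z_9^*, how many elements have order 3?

2

φ(9) = φ(3^2) = 3·(3−1) = 6 = 2 · 3.
(Z/9Z)^× is cyclic (|G| = 6); a cyclic group of order m has exactly φ(d) elements of each order d | m, and none otherwise.
3 | 6, and φ(3) = 3 − 1 = 2.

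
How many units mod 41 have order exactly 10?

φ(41) = 41 − 1 = 40 = 2^3 · 5.
In a cyclic group of order 40, there are φ(d) elements of order d for each divisor d of 40, and zero for non-divisors.
10 = 2 · 5 divides 40, and φ(10) = 4.

4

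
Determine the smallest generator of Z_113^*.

φ(113) = 113 − 1 = 112 = 2^4 · 7.
g is a primitive root iff g^(112/q) ≢ 1 (mod 113) for each prime q ∈ {2, 7}.
g = 2: 2^56 ≡ 1 — hits 1, so not a primitive root.
g = 3: 3^56 ≡ 112; 3^16 ≡ 49 — none is 1, so 3 is a primitive root.
The smallest primitive root modulo 113 is 3.

3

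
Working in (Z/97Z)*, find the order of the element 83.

ord(83) | φ(97) = 97 − 1 = 96 = 2^5 · 3.
Divisors of 96: 1, 2, 3, 4, 6, 8, 12, 16, 24, 32, 48, 96.
Compute 83^d (mod 97) for the divisors d until we hit 1:
83^1 ≡ 83 (mod 97)
83^2 ≡ 2 (mod 97)
83^3 ≡ 69 (mod 97)
83^4 ≡ 4 (mod 97)
83^6 ≡ 8 (mod 97)
83^8 ≡ 16 (mod 97)
83^12 ≡ 64 (mod 97)
83^16 ≡ 62 (mod 97)
83^24 ≡ 22 (mod 97)
83^32 ≡ 61 (mod 97)
83^48 ≡ 96 (mod 97)
83^96 ≡ 1 (mod 97) ✓
Therefore the multiplicative order of 83 modulo 97 is 96.

96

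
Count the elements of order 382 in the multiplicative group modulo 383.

190

φ(383) = 383 − 1 = 382 = 2 · 191.
In a cyclic group of order 382, there are φ(d) elements of order d for each divisor d of 382, and zero for non-divisors.
382 = 2 · 191 divides 382, and φ(382) = 190.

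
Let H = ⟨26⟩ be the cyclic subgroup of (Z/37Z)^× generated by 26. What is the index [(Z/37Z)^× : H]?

By Lagrange's theorem, ord_37(26) divides φ(37) = 37 − 1 = 36 = 2^2 · 3^2.
Divisors of 36: 1, 2, 3, 4, 6, 9, 12, 18, 36.
Compute 26^d (mod 37) for the divisors d until we hit 1:
26^1 ≡ 26
26^2 ≡ 10
26^3 ≡ 1
Thus |⟨26⟩| = ord(26) = 3.
[(Z/37Z)^× : ⟨26⟩] = 36/3 = 12.

12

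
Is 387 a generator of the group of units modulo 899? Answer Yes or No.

No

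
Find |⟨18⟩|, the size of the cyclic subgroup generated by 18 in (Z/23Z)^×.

11

ord(18) | φ(23) = 23 − 1 = 22 = 2 · 11.
Divisors of 22: 1, 2, 11, 22.
Test each divisor d:
18^1 ≡ 18 (mod 23)
18^2 ≡ 2 (mod 23)
18^11 ≡ 1 (mod 23) ✓
The smallest such exponent is 11, so the order of 18 is 11.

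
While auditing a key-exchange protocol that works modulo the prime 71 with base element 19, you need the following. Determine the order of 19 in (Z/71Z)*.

35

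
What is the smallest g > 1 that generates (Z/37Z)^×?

2

φ(37) = 37 − 1 = 36 = 2^2 · 3^2.
g is a primitive root iff g^(36/q) ≢ 1 (mod 37) for each prime q ∈ {2, 3}.
g = 2: 2^18 ≡ 36; 2^12 ≡ 26 — none is 1, so 2 is a primitive root.
The smallest primitive root modulo 37 is 2.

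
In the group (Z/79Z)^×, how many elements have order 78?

φ(79) = 79 − 1 = 78 = 2 · 3 · 13.
Since (Z/79Z)^× is cyclic of order 78, the number of elements of order d is φ(d) when d | 78 and 0 otherwise.
78 = 2 · 3 · 13 divides 78, and φ(78) = 24.

24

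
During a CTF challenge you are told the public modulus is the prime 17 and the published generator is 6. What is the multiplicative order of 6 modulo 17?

Since 6 ∈ (Z/17Z)^×, its order divides φ(17) = 17 − 1 = 16 = 2^4.
Divisors of 16: 1, 2, 4, 8, 16.
Evaluate successive powers at the divisors of 16:
6^1 ≡ 6
6^2 ≡ 2
6^4 ≡ 4
6^8 ≡ 16
6^16 ≡ 1
So ord_17(6) = 16.

16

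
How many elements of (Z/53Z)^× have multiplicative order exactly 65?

φ(53) = 53 − 1 = 52 = 2^2 · 13.
(Z/53Z)^× is cyclic (|G| = 52); a cyclic group of order m has exactly φ(d) elements of each order d | m, and none otherwise.
65 does not divide 52, so no element of (Z/53Z)^× has order 65.

0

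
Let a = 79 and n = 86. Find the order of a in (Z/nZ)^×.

3

The order of 79 must divide φ(86) = φ(2)·φ(43) = 1·42 = 42 = 2 · 3 · 7.
Divisors of 42: 1, 2, 3, 6, 7, 14, 21, 42.
Evaluate successive powers at the divisors of 42:
79^1 ≡ 79 (mod 86)
79^2 ≡ 49 (mod 86)
79^3 ≡ 1 (mod 86) ✓
The smallest such exponent is 3, so the order of 79 is 3.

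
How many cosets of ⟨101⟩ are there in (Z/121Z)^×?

Since 101 ∈ (Z/121Z)^×, its order divides φ(121) = φ(11^2) = 11·(11−1) = 110 = 2 · 5 · 11.
Divisors of 110: 1, 2, 5, 10, 11, 22, 55, 110.
Compute 101^d (mod 121) for the divisors d until we hit 1:
101^1 ≡ 101 (mod 121)
101^2 ≡ 37 (mod 121)
101^5 ≡ 87 (mod 121)
101^10 ≡ 67 (mod 121)
101^11 ≡ 112 (mod 121)
101^22 ≡ 81 (mod 121)
101^55 ≡ 120 (mod 121)
101^110 ≡ 1 (mod 121) ✓
So ord_121(101) = 110, hence |⟨101⟩| = 110.
The index is φ(121) / ord(101) = 110 / 110 = 1.

1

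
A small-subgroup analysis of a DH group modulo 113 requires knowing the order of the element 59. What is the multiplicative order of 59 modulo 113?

112

By Lagrange's theorem, ord_113(59) divides φ(113) = 113 − 1 = 112 = 2^4 · 7.
Divisors of 112: 1, 2, 4, 7, 8, 14, 16, 28, 56, 112.
Evaluate successive powers at the divisors of 112:
59^1 ≡ 59 (mod 113)
59^2 ≡ 91 (mod 113)
59^4 ≡ 32 (mod 113)
59^7 ≡ 48 (mod 113)
59^8 ≡ 7 (mod 113)
59^14 ≡ 44 (mod 113)
59^16 ≡ 49 (mod 113)
59^28 ≡ 15 (mod 113)
59^56 ≡ 112 (mod 113)
59^112 ≡ 1 (mod 113) ✓
So ord_113(59) = 112.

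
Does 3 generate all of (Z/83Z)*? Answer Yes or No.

φ(83) = 83 − 1 = 82 = 2 · 41.
An element g generates (Z/83Z)^× iff g^(82/q) ≢ 1 (mod 83) for each prime q ∈ {2, 41}.
3^41 ≡ 1 (mod 83)  [q = 2: ≡ 1 ✗]
3^2 ≡ 9 (mod 83)  [q = 41: ≢ 1 ✓]
The check at q = 2 fails, so 3 generates a proper subgroup.

No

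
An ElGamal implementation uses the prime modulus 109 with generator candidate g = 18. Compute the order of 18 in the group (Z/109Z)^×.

108

The order of 18 must divide φ(109) = 109 − 1 = 108 = 2^2 · 3^3.
Divisors of 108: 1, 2, 3, 4, 6, 9, 12, 18, 27, 36, 54, 108.
Evaluate successive powers at the divisors of 108:
18^1 ≡ 18 (mod 109)
18^2 ≡ 106 (mod 109)
18^3 ≡ 55 (mod 109)
18^4 ≡ 9 (mod 109)
18^6 ≡ 82 (mod 109)
18^9 ≡ 41 (mod 109)
18^12 ≡ 75 (mod 109)
18^18 ≡ 46 (mod 109)
18^27 ≡ 33 (mod 109)
18^36 ≡ 45 (mod 109)
18^54 ≡ 108 (mod 109)
18^108 ≡ 1 (mod 109) ✓
Hence ord(18) = 108.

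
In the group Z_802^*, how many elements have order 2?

1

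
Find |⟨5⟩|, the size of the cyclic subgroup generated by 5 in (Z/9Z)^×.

6

ord(5) | φ(9) = φ(3^2) = 3·(3−1) = 6 = 2 · 3.
Divisors of 6: 1, 2, 3, 6.
Test each divisor d:
5^1 ≡ 5
5^2 ≡ 7
5^3 ≡ 8
5^6 ≡ 1
The smallest such exponent is 6, so the order of 5 is 6.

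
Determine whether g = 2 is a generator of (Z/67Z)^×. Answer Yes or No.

Yes

φ(67) = 67 − 1 = 66 = 2 · 3 · 11.
2 is a primitive root mod 67 iff 2^(φ(67)/q) ≢ 1 for every prime q | φ(67), i.e. q ∈ {2, 3, 11}.
2^33 ≡ 66 (mod 67)  [q = 2: ≢ 1 ✓]
2^22 ≡ 37 (mod 67)  [q = 3: ≢ 1 ✓]
2^6 ≡ 64 (mod 67)  [q = 11: ≢ 1 ✓]
Every test exponent gives a nontrivial residue, hence 2 generates the full group.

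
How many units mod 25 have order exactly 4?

2

φ(25) = φ(5^2) = 5·(5−1) = 20 = 2^2 · 5.
Since (Z/25Z)^× is cyclic of order 20, the number of elements of order d is φ(d) when d | 20 and 0 otherwise.
4 = 2^2 divides 20, and φ(4) = 2.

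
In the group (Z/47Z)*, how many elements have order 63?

0

φ(47) = 47 − 1 = 46 = 2 · 23.
(Z/47Z)^× is cyclic (|G| = 46); a cyclic group of order m has exactly φ(d) elements of each order d | m, and none otherwise.
Here 46 is not a multiple of 63, so there are no elements of order 63.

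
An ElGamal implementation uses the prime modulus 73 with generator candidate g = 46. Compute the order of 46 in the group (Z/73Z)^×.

4

By Lagrange's theorem, ord_73(46) divides φ(73) = 73 − 1 = 72 = 2^3 · 3^2.
Divisors of 72: 1, 2, 3, 4, 6, 8, 9, 12, 18, 24, 36, 72.
Test each divisor d:
46^1 ≡ 46 (mod 73)
46^2 ≡ 72 (mod 73)
46^3 ≡ 27 (mod 73)
46^4 ≡ 1 (mod 73) ✓
So ord_73(46) = 4.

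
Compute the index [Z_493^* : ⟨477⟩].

32

ord(477) | φ(493) = φ(17·29) = (17−1)·(29−1) = 16·28 = 448 = 2^6 · 7.
Divisors of 448: 1, 2, 4, 7, 8, 14, 16, 28, 32, 56, 64, 112, 224, 448.
Check 477^d mod 493 for each divisor in increasing order:
477^1 ≡ 477
477^2 ≡ 256
477^4 ≡ 460
477^7 ≡ 86
477^8 ≡ 103
477^14 ≡ 1
Thus |⟨477⟩| = ord(477) = 14.
[(Z/493Z)^× : ⟨477⟩] = 448/14 = 32.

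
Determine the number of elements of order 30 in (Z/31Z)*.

8

φ(31) = 31 − 1 = 30 = 2 · 3 · 5.
Since (Z/31Z)^× is cyclic of order 30, the number of elements of order d is φ(d) when d | 30 and 0 otherwise.
30 = 2 · 3 · 5 divides 30, and φ(30) = 8.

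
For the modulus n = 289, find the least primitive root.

3

φ(289) = φ(17^2) = 17·(17−1) = 272 = 2^4 · 17.
g is a primitive root iff g^(272/q) ≢ 1 (mod 289) for each prime q ∈ {2, 17}.
g = 2: 2^136 ≡ 1 — hits 1, so not a primitive root.
g = 3: 3^136 ≡ 288; 3^16 ≡ 171 — none is 1, so 3 is a primitive root.
The smallest primitive root modulo 289 is 3.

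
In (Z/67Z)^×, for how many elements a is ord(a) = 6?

2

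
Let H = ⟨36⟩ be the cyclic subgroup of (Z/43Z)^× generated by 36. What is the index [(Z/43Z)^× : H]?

14

By Lagrange's theorem, ord_43(36) divides φ(43) = 43 − 1 = 42 = 2 · 3 · 7.
Divisors of 42: 1, 2, 3, 6, 7, 14, 21, 42.
Test each divisor d:
36^1 ≡ 36 (mod 43)
36^2 ≡ 6 (mod 43)
36^3 ≡ 1 (mod 43) ✓
Thus |⟨36⟩| = ord(36) = 3.
Index = |(Z/43Z)^×| / |⟨36⟩| = 42 / 3 = 14.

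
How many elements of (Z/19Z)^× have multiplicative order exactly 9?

φ(19) = 19 − 1 = 18 = 2 · 3^2.
In a cyclic group of order 18, there are φ(d) elements of order d for each divisor d of 18, and zero for non-divisors.
9 = 3^2 divides 18, and φ(9) = 6.

6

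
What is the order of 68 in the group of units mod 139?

Since 68 ∈ (Z/139Z)^×, its order divides φ(139) = 139 − 1 = 138 = 2 · 3 · 23.
Divisors of 138: 1, 2, 3, 6, 23, 46, 69, 138.
Compute 68^d (mod 139) for the divisors d until we hit 1:
68^1 ≡ 68 (mod 139)
68^2 ≡ 37 (mod 139)
68^3 ≡ 14 (mod 139)
68^6 ≡ 57 (mod 139)
68^23 ≡ 97 (mod 139)
68^46 ≡ 96 (mod 139)
68^69 ≡ 138 (mod 139)
68^138 ≡ 1 (mod 139) ✓
The smallest such exponent is 138, so the order of 68 is 138.

138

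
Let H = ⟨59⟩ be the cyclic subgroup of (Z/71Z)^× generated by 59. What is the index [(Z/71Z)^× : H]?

Since 59 ∈ (Z/71Z)^×, its order divides φ(71) = 71 − 1 = 70 = 2 · 5 · 7.
Divisors of 70: 1, 2, 5, 7, 10, 14, 35, 70.
Compute 59^d (mod 71) for the divisors d until we hit 1:
59^1 ≡ 59
59^2 ≡ 2
59^5 ≡ 23
59^7 ≡ 46
59^10 ≡ 32
59^14 ≡ 57
59^35 ≡ 70
59^70 ≡ 1
The order of 59 is 70, so the subgroup it generates has 70 elements.
Index = |(Z/71Z)^×| / |⟨59⟩| = 70 / 70 = 1.

1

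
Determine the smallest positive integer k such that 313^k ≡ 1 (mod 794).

396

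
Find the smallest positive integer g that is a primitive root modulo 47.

5

φ(47) = 47 − 1 = 46 = 2 · 23.
g is a primitive root iff g^(46/q) ≢ 1 (mod 47) for each prime q ∈ {2, 23}.
g = 2: 2^23 ≡ 1 — hits 1, so not a primitive root.
g = 3: 3^23 ≡ 1 — hits 1, so not a primitive root.
g = 4: 4^23 ≡ 1 — hits 1, so not a primitive root.
g = 5: 5^23 ≡ 46; 5^2 ≡ 25 — none is 1, so 5 is a primitive root.
Hence the least primitive root of 47 is 5.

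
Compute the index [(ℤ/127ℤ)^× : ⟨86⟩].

Since 86 ∈ (Z/127Z)^×, its order divides φ(127) = 127 − 1 = 126 = 2 · 3^2 · 7.
Divisors of 126: 1, 2, 3, 6, 7, 9, 14, 18, 21, 42, 63, 126.
Compute 86^d (mod 127) for the divisors d until we hit 1:
86^1 ≡ 86 (mod 127)
86^2 ≡ 30 (mod 127)
86^3 ≡ 40 (mod 127)
86^6 ≡ 76 (mod 127)
86^7 ≡ 59 (mod 127)
86^9 ≡ 119 (mod 127)
86^14 ≡ 52 (mod 127)
86^18 ≡ 64 (mod 127)
86^21 ≡ 20 (mod 127)
86^42 ≡ 19 (mod 127)
86^63 ≡ 126 (mod 127)
86^126 ≡ 1 (mod 127) ✓
Thus |⟨86⟩| = ord(86) = 126.
The index is φ(127) / ord(86) = 126 / 126 = 1.

1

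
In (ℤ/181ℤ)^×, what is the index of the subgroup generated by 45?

ord(45) | φ(181) = 181 − 1 = 180 = 2^2 · 3^2 · 5.
Divisors of 180: 1, 2, 3, 4, 5, 6, 9, 10, 12, 15, 18, 20, 30, 36, 45, 60, 90, 180.
Test each divisor d:
45^1 ≡ 45 (mod 181)
45^2 ≡ 34 (mod 181)
45^3 ≡ 82 (mod 181)
45^4 ≡ 70 (mod 181)
45^5 ≡ 73 (mod 181)
45^6 ≡ 27 (mod 181)
45^9 ≡ 42 (mod 181)
45^10 ≡ 80 (mod 181)
45^12 ≡ 5 (mod 181)
45^15 ≡ 48 (mod 181)
45^18 ≡ 135 (mod 181)
45^20 ≡ 65 (mod 181)
45^30 ≡ 132 (mod 181)
45^36 ≡ 125 (mod 181)
45^45 ≡ 1 (mod 181) ✓
Thus |⟨45⟩| = ord(45) = 45.
[(Z/181Z)^× : ⟨45⟩] = 180/45 = 4.

4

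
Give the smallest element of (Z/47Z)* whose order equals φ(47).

5

φ(47) = 47 − 1 = 46 = 2 · 23.
g is a primitive root iff g^(46/q) ≢ 1 (mod 47) for each prime q ∈ {2, 23}.
g = 2: 2^23 ≡ 1 — hits 1, so not a primitive root.
g = 3: 3^23 ≡ 1 — hits 1, so not a primitive root.
g = 4: 4^23 ≡ 1 — hits 1, so not a primitive root.
g = 5: 5^23 ≡ 46; 5^2 ≡ 25 — none is 1, so 5 is a primitive root.
The smallest primitive root modulo 47 is 5.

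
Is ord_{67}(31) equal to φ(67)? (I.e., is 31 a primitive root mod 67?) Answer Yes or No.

Yes

φ(67) = 67 − 1 = 66 = 2 · 3 · 11.
31 is a primitive root mod 67 iff 31^(φ(67)/q) ≢ 1 for every prime q | φ(67), i.e. q ∈ {2, 3, 11}.
31^33 ≡ 66 (mod 67)  [q = 2: ≢ 1 ✓]
31^22 ≡ 29 (mod 67)  [q = 3: ≢ 1 ✓]
31^6 ≡ 40 (mod 67)  [q = 11: ≢ 1 ✓]
All checks pass, so 31 has order 66 and is a primitive root modulo 67.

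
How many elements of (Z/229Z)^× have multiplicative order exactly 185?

φ(229) = 229 − 1 = 228 = 2^2 · 3 · 19.
Since (Z/229Z)^× is cyclic of order 228, the number of elements of order d is φ(d) when d | 228 and 0 otherwise.
Here 228 is not a multiple of 185, so there are no elements of order 185.

0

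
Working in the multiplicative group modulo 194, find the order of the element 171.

ord(171) | φ(194) = φ(2)·φ(97) = 1·96 = 96 = 2^5 · 3.
Divisors of 96: 1, 2, 3, 4, 6, 8, 12, 16, 24, 32, 48, 96.
Check 171^d mod 194 for each divisor in increasing order:
171^1 ≡ 171 (mod 194)
171^2 ≡ 141 (mod 194)
171^3 ≡ 55 (mod 194)
171^4 ≡ 93 (mod 194)
171^6 ≡ 115 (mod 194)
171^8 ≡ 113 (mod 194)
171^12 ≡ 33 (mod 194)
171^16 ≡ 159 (mod 194)
171^24 ≡ 119 (mod 194)
171^32 ≡ 61 (mod 194)
171^48 ≡ 193 (mod 194)
171^96 ≡ 1 (mod 194) ✓
Therefore the multiplicative order of 171 modulo 194 is 96.

96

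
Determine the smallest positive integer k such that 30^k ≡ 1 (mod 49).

3

Since 30 ∈ (Z/49Z)^×, its order divides φ(49) = φ(7^2) = 7·(7−1) = 42 = 2 · 3 · 7.
Divisors of 42: 1, 2, 3, 6, 7, 14, 21, 42.
Test each divisor d:
30^1 ≡ 30 (mod 49)
30^2 ≡ 18 (mod 49)
30^3 ≡ 1 (mod 49) ✓
So ord_49(30) = 3.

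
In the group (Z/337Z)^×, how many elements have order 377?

φ(337) = 337 − 1 = 336 = 2^4 · 3 · 7.
In a cyclic group of order 336, there are φ(d) elements of order d for each divisor d of 336, and zero for non-divisors.
Since 377 ∤ 336, the count is 0.

0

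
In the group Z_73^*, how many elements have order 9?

φ(73) = 73 − 1 = 72 = 2^3 · 3^2.
Since (Z/73Z)^× is cyclic of order 72, the number of elements of order d is φ(d) when d | 72 and 0 otherwise.
9 = 3^2 divides 72, and φ(9) = 6.

6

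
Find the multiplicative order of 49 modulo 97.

48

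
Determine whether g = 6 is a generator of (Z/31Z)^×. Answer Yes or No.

φ(31) = 31 − 1 = 30 = 2 · 3 · 5.
6 is a primitive root mod 31 iff 6^(φ(31)/q) ≢ 1 for every prime q | φ(31), i.e. q ∈ {2, 3, 5}.
6^15 ≡ 30 (mod 31)  [q = 2: ≢ 1 ✓]
6^10 ≡ 25 (mod 31)  [q = 3: ≢ 1 ✓]
6^6 ≡ 1 (mod 31)  [q = 5: ≡ 1 ✗]
6^6 ≡ 1 shows ord(6) | 6, strictly less than φ(31); not a primitive root.

No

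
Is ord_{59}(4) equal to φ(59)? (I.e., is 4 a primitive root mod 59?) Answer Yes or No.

φ(59) = 59 − 1 = 58 = 2 · 29.
An element g generates (Z/59Z)^× iff g^(58/q) ≢ 1 (mod 59) for each prime q ∈ {2, 29}.
4^29 ≡ 1 (mod 59)  [q = 2: ≡ 1 ✗]
4^2 ≡ 16 (mod 59)  [q = 29: ≢ 1 ✓]
4^29 ≡ 1 shows ord(4) | 29, strictly less than φ(59); not a primitive root.

No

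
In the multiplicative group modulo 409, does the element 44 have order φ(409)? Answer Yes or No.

Yes

φ(409) = 409 − 1 = 408 = 2^3 · 3 · 17.
44 is a primitive root mod 409 iff 44^(φ(409)/q) ≢ 1 for every prime q | φ(409), i.e. q ∈ {2, 3, 17}.
44^204 ≡ 408 (mod 409)  [q = 2: ≢ 1 ✓]
44^136 ≡ 53 (mod 409)  [q = 3: ≢ 1 ✓]
44^24 ≡ 89 (mod 409)  [q = 17: ≢ 1 ✓]
None equal 1, so ord_409(44) = 408: 44 is a primitive root.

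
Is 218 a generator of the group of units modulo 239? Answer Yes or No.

φ(239) = 239 − 1 = 238 = 2 · 7 · 17.
It suffices to check that the order of 218 is not a proper divisor of 238: compute 218^(238/q) for q ∈ {2, 7, 17}.
218^119 ≡ 1 (mod 239)  [q = 2: ≡ 1 ✗]
218^34 ≡ 100 (mod 239)  [q = 7: ≢ 1 ✓]
218^14 ≡ 40 (mod 239)  [q = 17: ≢ 1 ✓]
218^119 ≡ 1 shows ord(218) | 119, strictly less than φ(239); not a primitive root.

No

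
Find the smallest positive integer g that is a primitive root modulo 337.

10

φ(337) = 337 − 1 = 336 = 2^4 · 3 · 7.
g is a primitive root iff g^(336/q) ≢ 1 (mod 337) for each prime q ∈ {2, 3, 7}.
g = 2: 2^168 ≡ 1 — hits 1, so not a primitive root.
g = 3: 3^168 ≡ 1 — hits 1, so not a primitive root.
g = 4: 4^168 ≡ 1 — hits 1, so not a primitive root.
g = 5: 5^168 ≡ 336; 5^112 ≡ 1 — hits 1, so not a primitive root.
g = 6: 6^168 ≡ 1 — hits 1, so not a primitive root.
g = 7: 7^168 ≡ 1 — hits 1, so not a primitive root.
g = 8: 8^168 ≡ 1 — hits 1, so not a primitive root.
g = 9: 9^168 ≡ 1 — hits 1, so not a primitive root.
g = 10: 10^168 ≡ 336; 10^112 ≡ 128; 10^48 ≡ 175 — none is 1, so 10 is a primitive root.
So 10 is the smallest generator of (Z/337Z)^×.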